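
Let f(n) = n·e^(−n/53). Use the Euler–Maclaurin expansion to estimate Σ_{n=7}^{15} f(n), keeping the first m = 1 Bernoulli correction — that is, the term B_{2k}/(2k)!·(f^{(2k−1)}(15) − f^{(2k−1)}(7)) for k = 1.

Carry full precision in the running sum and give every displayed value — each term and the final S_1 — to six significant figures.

Integral: ∫_7^15 x·e^(−x/53) dx = 70.9200.
½[f(7) + f(15)] = ½[6.13392 + 11.3026] = 8.71825.
Integral + boundary = 79.6382.
Order-1 term: 1/12 · (0.540249 − 0.760540) = -0.0183576.

S_1 ≈ 79.6199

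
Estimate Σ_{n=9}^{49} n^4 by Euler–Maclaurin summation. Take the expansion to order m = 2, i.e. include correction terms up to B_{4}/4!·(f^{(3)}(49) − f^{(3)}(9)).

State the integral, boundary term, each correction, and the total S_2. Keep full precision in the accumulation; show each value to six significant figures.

S_2 ≈ 5.94079e+07

Integral: ∫_9^49 x^4 dx = 5.64832e+07.
Endpoint term: (f(9) + f(49))/2 = (6561.00 + 5.76480e+06)/2 = 2.88568e+06.
Running total after boundary: 5.93689e+07.
Order-1 term: 1/12 · (470596 − 2916.00) = 38973.3.
Running total after k=1: 5.94079e+07.
Order-2 term: −1/720 · (1176.00 − 216.000) = -1.33333.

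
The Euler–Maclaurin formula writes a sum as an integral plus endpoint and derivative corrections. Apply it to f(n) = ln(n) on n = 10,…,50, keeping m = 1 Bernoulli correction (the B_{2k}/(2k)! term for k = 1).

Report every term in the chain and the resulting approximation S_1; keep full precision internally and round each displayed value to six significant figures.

Integral: ∫_10^50 ln(x) dx = 132.575.
Endpoint term: (f(10) + f(50))/2 = (2.30259 + 3.91202)/2 = 3.10730.
Running total after boundary: 135.683.
k=1: B_{2}/(2)! × [f^{(1)}(50) − f^{(1)}(10)] = 1/12 × (0.0200000 − 0.100000) = -0.00666667.

S_1 ≈ 135.676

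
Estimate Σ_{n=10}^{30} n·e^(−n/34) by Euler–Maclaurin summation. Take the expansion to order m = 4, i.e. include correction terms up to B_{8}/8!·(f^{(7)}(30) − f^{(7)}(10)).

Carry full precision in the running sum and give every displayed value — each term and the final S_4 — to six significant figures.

S_4 ≈ 224.249

Integral: ∫_10^30 x·e^(−x/34) dx = 214.356.
Boundary: ½(f(10) + f(30)) = ½(7.45189 + 12.4142) = 9.93307.
So far: 224.289.
Order-1 term: 1/12 · (0.0486833 − 0.526016) = -0.0397777.
After k=1: 224.249.
Order-2 term: −1/720 · (0.000758045 − 0.00174428) = 1.36978e-06.
After k=2: 224.249.
Order-3 term: 1/30240 · (1.27507e-06 − 2.62417e-06) = -4.46132e-11.
After k=3: 224.249.
Order-4 term: −1/1209600 · (1.63874e-09 − 3.23481e-09) = 1.31950e-15.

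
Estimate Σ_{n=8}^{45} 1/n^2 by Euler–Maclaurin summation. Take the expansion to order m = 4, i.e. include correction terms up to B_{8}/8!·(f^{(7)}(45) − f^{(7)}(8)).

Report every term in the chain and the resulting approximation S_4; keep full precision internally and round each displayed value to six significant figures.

S_4 ≈ 0.111160

Integral: ∫_8^45 1/x^2 dx = 0.102778.
Endpoint term: (f(8) + f(45))/2 = (0.0156250 + 0.000493827)/2 = 0.00805941.
Integral + boundary = 0.110837.
k=1: B_{2}/(2)! × [f^{(1)}(45) − f^{(1)}(8)] = 1/12 × (-2.19479e-05 − (-0.00390625)) = 0.000323692.
After k=1: 0.111161.
k=2: B_{4}/(4)! × [f^{(3)}(45) − f^{(3)}(8)] = −1/720 × (-1.30061e-07 − (-0.000732422)) = -1.01707e-06.
After k=2: 0.111160.
k=3: B_{6}/(6)! × [f^{(5)}(45) − f^{(5)}(8)] = 1/30240 × (-1.92684e-09 − (-0.000343323)) = 1.13532e-08.
After k=3: 0.111160.
k=4: B_{8}/(8)! × [f^{(7)}(45) − f^{(7)}(8)] = −1/1209600 × (-5.32854e-11 − (-0.000300407)) = -2.48353e-10.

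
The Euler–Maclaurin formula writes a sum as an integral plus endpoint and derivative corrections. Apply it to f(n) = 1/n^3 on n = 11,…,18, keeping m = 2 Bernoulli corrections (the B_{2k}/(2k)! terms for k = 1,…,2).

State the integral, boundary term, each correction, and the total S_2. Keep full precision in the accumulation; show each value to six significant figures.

The integral term ∫_11^18 1/x^3 dx = 0.00258902.
Boundary: ½(f(11) + f(18)) = ½(0.000751315 + 0.000171468) = 0.000461391.
Running total after boundary: 0.00305041.
Order-1 term: 1/12 · (-2.85780e-05 − (-0.000204904)) = 1.46938e-05.
Running total after k=1: 0.00306511.
Order-2 term: −1/720 · (-1.76407e-06 − (-3.38684e-05)) = -4.45894e-08.

S_2 ≈ 0.00306506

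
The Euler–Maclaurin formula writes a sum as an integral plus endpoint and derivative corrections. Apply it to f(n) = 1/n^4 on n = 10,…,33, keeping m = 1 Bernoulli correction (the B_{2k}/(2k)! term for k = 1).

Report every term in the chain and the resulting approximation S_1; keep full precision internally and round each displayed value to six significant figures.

Integral: ∫_10^33 1/x^4 dx = 0.000324058.
Endpoint term: (f(10) + f(33))/2 = (0.000100000 + 8.43226e-07)/2 = 5.04216e-05.
Integral + boundary = 0.000374479.
Correction k=1: B_{2}/2! · (f^{(1)}(33) − f^{(1)}(10)) = 1/12 · (-1.02209e-07 − (-4.00000e-05)) = 3.32482e-06.

S_1 ≈ 0.000377804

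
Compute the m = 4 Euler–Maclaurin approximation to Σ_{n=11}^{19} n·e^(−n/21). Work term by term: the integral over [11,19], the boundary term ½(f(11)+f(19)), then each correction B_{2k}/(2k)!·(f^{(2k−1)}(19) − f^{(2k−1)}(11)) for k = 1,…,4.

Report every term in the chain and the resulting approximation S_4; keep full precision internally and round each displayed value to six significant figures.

S_4 ≈ 65.1838

∫_11^19 x·e^(−x/21) dx evaluates to 58.1026.
½[f(11) + f(19)] = ½[6.51486 + 7.68813] = 7.10149.
So far: 65.2041.
Order-1 term: 1/12 · (0.0385370 − 0.282029) = -0.0202910.
Partial sum through k=1: 65.1838.
Order-2 term: −1/720 · (0.00192248 − 0.00332551) = 1.94865e-06.
Partial sum through k=2: 65.1838.
Order-3 term: 1/30240 · (8.52057e-06 − 1.36315e-05) = -1.69012e-10.
Partial sum through k=3: 65.1838.
Order-4 term: −1/1209600 · (2.87569e-08 − 4.47215e-08) = 1.31983e-14.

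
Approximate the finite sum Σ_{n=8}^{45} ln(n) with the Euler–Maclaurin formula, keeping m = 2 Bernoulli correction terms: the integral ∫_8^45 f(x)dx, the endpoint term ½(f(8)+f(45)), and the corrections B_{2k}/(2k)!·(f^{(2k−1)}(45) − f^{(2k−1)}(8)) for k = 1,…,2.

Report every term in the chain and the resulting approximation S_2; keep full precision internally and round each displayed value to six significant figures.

∫_8^45 ln(x) dx evaluates to 117.664.
Endpoint term: (f(8) + f(45))/2 = (2.07944 + 3.80666)/2 = 2.94305.
Integral + boundary = 120.607.
Correction k=1: B_{2}/2! · (f^{(1)}(45) − f^{(1)}(8)) = 1/12 · (0.0222222 − 0.125000) = -0.00856481.
Partial sum through k=1: 120.599.
Correction k=2: B_{4}/4! · (f^{(3)}(45) − f^{(3)}(8)) = −1/720 · (2.19479e-05 − 0.00390625) = 5.39486e-06.

S_2 ≈ 120.599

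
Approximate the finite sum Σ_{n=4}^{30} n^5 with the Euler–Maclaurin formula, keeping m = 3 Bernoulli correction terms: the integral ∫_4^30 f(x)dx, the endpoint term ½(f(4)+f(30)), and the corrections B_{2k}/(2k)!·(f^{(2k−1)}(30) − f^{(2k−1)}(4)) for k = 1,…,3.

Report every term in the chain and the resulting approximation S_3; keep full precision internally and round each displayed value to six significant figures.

S_3 ≈ 1.33987e+08

Integral: ∫_4^30 x^5 dx = 1.21499e+08.
Endpoint term: (f(4) + f(30))/2 = (1024.00 + 2.43000e+07)/2 = 1.21505e+07.
So far: 1.33650e+08.
Correction k=1: B_{2}/2! · (f^{(1)}(30) − f^{(1)}(4)) = 1/12 · (4.05000e+06 − 1280.00) = 337393.
After k=1: 1.33987e+08.
Correction k=2: B_{4}/4! · (f^{(3)}(30) − f^{(3)}(4)) = −1/720 · (54000.0 − 960.000) = -73.6667.
After k=2: 1.33987e+08.
Correction k=3: B_{6}/6! · (f^{(5)}(30) − f^{(5)}(4)) = 1/30240 · (120.000 − 120.000) = 0.00000.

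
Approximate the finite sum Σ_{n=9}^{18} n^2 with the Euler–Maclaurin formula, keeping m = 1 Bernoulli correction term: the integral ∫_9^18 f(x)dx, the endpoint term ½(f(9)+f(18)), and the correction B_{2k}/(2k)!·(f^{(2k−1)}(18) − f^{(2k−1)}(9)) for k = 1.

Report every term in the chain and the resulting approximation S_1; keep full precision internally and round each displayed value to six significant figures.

S_1 ≈ 1905.00

Integral: ∫_9^18 x^2 dx = 1701.00.
Boundary: ½(f(9) + f(18)) = ½(81.0000 + 324.000) = 202.500.
Integral + boundary = 1903.50.
Order-1 term: 1/12 · (36.0000 − 18.0000) = 1.50000.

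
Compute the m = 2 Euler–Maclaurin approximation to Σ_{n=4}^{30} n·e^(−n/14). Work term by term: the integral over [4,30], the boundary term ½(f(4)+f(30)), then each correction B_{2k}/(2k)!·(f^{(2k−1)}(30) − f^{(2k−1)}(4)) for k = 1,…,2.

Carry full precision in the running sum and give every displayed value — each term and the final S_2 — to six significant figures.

∫_4^30 x·e^(−x/14) dx evaluates to 117.104.
Boundary: ½(f(4) + f(30)) = ½(3.00591 + 3.51957) = 3.26274.
So far: 120.366.
Correction k=1: B_{2}/2! · (f^{(1)}(30) − f^{(1)}(4)) = 1/12 · (-0.134079 − 0.536769) = -0.0559040.
Partial sum through k=1: 120.311.
Correction k=2: B_{4}/4! · (f^{(3)}(30) − f^{(3)}(4)) = −1/720 · (0.000513058 − 0.0104068) = 1.37412e-05.

S_2 ≈ 120.311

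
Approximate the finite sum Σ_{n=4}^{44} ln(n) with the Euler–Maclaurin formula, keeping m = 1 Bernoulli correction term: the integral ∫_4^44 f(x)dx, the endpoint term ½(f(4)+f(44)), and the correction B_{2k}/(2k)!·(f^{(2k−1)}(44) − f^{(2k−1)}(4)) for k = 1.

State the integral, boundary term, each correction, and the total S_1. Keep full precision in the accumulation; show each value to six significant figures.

The integral term ∫_4^44 ln(x) dx = 120.959.
Boundary: ½(f(4) + f(44)) = ½(1.38629 + 3.78419) = 2.58524.
So far: 123.544.
Correction k=1: B_{2}/2! · (f^{(1)}(44) − f^{(1)}(4)) = 1/12 · (0.0227273 − 0.250000) = -0.0189394.

S_1 ≈ 123.525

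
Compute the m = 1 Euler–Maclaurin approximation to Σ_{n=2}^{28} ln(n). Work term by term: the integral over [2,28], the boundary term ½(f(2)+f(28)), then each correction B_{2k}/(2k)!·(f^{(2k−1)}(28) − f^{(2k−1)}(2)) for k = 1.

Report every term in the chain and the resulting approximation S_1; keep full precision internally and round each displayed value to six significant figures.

Integral: ∫_2^28 ln(x) dx = 65.9154.
Endpoint term: (f(2) + f(28))/2 = (0.693147 + 3.33220)/2 = 2.01268.
So far: 67.9281.
Correction k=1: B_{2}/2! · (f^{(1)}(28) − f^{(1)}(2)) = 1/12 · (0.0357143 − 0.500000) = -0.0386905.

S_1 ≈ 67.8894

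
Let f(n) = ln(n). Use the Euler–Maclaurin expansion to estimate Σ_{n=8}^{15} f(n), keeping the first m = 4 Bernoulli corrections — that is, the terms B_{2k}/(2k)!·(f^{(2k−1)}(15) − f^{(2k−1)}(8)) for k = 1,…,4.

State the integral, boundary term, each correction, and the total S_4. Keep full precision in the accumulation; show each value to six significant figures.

S_4 ≈ 19.3741

The integral term ∫_8^15 ln(x) dx = 16.9852.
½[f(8) + f(15)] = ½[2.07944 + 2.70805] = 2.39375.
Integral + boundary = 19.3790.
k=1: B_{2}/(2)! × [f^{(1)}(15) − f^{(1)}(8)] = 1/12 × (0.0666667 − 0.125000) = -0.00486111.
Running total after k=1: 19.3741.
k=2: B_{4}/(4)! × [f^{(3)}(15) − f^{(3)}(8)] = −1/720 × (0.000592593 − 0.00390625) = 4.60230e-06.
Running total after k=2: 19.3741.
k=3: B_{6}/(6)! × [f^{(5)}(15) − f^{(5)}(8)] = 1/30240 × (3.16049e-05 − 0.000732422) = -2.31752e-08.
Running total after k=3: 19.3741.
k=4: B_{8}/(8)! × [f^{(7)}(15) − f^{(7)}(8)] = −1/1209600 × (4.21399e-06 − 0.000343323) = 2.80348e-10.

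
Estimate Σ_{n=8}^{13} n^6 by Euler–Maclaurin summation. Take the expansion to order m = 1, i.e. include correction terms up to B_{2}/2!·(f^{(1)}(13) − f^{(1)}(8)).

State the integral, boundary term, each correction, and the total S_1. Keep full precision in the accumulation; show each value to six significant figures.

Integral: ∫_8^13 x^6 dx = 8.66448e+06.
½[f(8) + f(13)] = ½[262144 + 4.82681e+06] = 2.54448e+06.
So far: 1.12090e+07.
Correction k=1: B_{2}/2! · (f^{(1)}(13) − f^{(1)}(8)) = 1/12 · (2.22776e+06 − 196608) = 169262.

S_1 ≈ 1.13782e+07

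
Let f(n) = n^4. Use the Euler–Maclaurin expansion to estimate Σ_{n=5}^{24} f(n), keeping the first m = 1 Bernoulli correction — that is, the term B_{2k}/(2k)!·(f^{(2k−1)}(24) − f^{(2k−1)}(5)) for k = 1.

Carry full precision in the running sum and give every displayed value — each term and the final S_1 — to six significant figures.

Integral: ∫_5^24 x^4 dx = 1.59190e+06.
Boundary: ½(f(5) + f(24)) = ½(625.000 + 331776) = 166200.
Running total after boundary: 1.75810e+06.
Order-1 term: 1/12 · (55296.0 − 500.000) = 4566.33.

S_1 ≈ 1.76267e+06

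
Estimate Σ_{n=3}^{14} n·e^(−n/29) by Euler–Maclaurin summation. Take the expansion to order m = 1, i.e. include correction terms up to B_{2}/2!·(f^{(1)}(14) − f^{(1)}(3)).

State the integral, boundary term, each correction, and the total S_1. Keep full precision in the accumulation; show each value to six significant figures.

S_1 ≈ 72.9328

The integral term ∫_3^14 x·e^(−x/29) dx = 67.3014.
Boundary: ½(f(3) + f(14)) = ½(2.70517 + 8.63910) = 5.67214.
Running total after boundary: 72.9736.
Correction k=1: B_{2}/2! · (f^{(1)}(14) − f^{(1)}(3)) = 1/12 · (0.319179 − 0.808441) = -0.0407719.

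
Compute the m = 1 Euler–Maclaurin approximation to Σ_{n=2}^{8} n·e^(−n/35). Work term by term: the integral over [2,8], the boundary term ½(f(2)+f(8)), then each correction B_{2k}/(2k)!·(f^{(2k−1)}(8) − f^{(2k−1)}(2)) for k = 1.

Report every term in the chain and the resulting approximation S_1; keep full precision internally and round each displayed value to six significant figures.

S_1 ≈ 29.6961

Integral: ∫_2^8 x·e^(−x/35) dx = 25.5920.
Boundary: ½(f(2) + f(8)) = ½(1.88892 + 6.36536) = 4.12714.
Running total after boundary: 29.7192.
Correction k=1: B_{2}/2! · (f^{(1)}(8) − f^{(1)}(2)) = 1/12 · (0.613802 − 0.890490) = -0.0230573.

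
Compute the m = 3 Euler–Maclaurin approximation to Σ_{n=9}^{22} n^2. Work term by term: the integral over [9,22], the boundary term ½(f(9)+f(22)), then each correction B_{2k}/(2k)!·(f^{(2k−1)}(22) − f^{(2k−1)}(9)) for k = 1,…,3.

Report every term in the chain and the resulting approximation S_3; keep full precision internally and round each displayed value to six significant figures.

S_3 ≈ 3591.00

Integral: ∫_9^22 x^2 dx = 3306.33.
½[f(9) + f(22)] = ½[81.0000 + 484.000] = 282.500.
Integral + boundary = 3588.83.
Order-1 term: 1/12 · (44.0000 − 18.0000) = 2.16667.
Partial sum through k=1: 3591.00.
Order-2 term: −1/720 · (0.00000 − 0.00000) = 0.00000.
Partial sum through k=2: 3591.00.
Order-3 term: 1/30240 · (0.00000 − 0.00000) = 0.00000.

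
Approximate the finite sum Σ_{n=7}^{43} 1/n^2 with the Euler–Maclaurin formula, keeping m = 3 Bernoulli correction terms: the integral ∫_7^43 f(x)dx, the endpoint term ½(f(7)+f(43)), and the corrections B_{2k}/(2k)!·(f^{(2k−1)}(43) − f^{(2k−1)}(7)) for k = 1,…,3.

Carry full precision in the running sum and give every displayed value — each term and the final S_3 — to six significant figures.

S_3 ≈ 0.130558

∫_7^43 1/x^2 dx evaluates to 0.119601.
Boundary: ½(f(7) + f(43)) = ½(0.0204082 + 0.000540833) = 0.0104745.
Integral + boundary = 0.130076.
Correction k=1: B_{2}/2! · (f^{(1)}(43) − f^{(1)}(7)) = 1/12 · (-2.51550e-05 − (-0.00583090)) = 0.000483812.
Partial sum through k=1: 0.130560.
Correction k=2: B_{4}/4! · (f^{(3)}(43) − f^{(3)}(7)) = −1/720 · (-1.63256e-07 − (-0.00142798)) = -1.98307e-06.
Partial sum through k=2: 0.130558.
Correction k=3: B_{6}/6! · (f^{(5)}(43) − f^{(5)}(7)) = 1/30240 · (-2.64883e-09 − (-0.000874271)) = 2.89110e-08.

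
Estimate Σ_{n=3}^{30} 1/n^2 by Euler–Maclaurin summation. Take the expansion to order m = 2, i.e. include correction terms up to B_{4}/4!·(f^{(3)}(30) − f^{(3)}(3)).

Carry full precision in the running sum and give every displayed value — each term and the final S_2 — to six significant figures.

Integral: ∫_3^30 1/x^2 dx = 0.300000.
Endpoint term: (f(3) + f(30))/2 = (0.111111 + 0.00111111)/2 = 0.0561111.
Integral + boundary = 0.356111.
k=1: B_{2}/(2)! × [f^{(1)}(30) − f^{(1)}(3)] = 1/12 × (-7.40741e-05 − (-0.0740741)) = 0.00616667.
After k=1: 0.362278.
k=2: B_{4}/(4)! × [f^{(3)}(30) − f^{(3)}(3)] = −1/720 × (-9.87654e-07 − (-0.0987654)) = -0.000137173.

S_2 ≈ 0.362141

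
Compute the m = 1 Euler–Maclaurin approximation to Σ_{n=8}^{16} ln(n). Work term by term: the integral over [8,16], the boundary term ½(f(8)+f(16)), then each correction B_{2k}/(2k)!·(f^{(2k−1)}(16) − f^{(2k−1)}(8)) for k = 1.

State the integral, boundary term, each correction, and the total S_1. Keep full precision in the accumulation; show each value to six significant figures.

S_1 ≈ 22.1467

∫_8^16 ln(x) dx evaluates to 19.7259.
Boundary: ½(f(8) + f(16)) = ½(2.07944 + 2.77259) = 2.42602.
Integral + boundary = 22.1519.
k=1: B_{2}/(2)! × [f^{(1)}(16) − f^{(1)}(8)] = 1/12 × (0.0625000 − 0.125000) = -0.00520833.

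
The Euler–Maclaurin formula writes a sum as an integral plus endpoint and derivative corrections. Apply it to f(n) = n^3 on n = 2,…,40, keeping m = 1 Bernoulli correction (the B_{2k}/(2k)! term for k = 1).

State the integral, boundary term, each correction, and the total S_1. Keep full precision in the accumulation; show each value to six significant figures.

S_1 ≈ 672399

Integral: ∫_2^40 x^3 dx = 639996.
½[f(2) + f(40)] = ½[8.00000 + 64000.0] = 32004.0.
Running total after boundary: 672000.
Order-1 term: 1/12 · (4800.00 − 12.0000) = 399.000.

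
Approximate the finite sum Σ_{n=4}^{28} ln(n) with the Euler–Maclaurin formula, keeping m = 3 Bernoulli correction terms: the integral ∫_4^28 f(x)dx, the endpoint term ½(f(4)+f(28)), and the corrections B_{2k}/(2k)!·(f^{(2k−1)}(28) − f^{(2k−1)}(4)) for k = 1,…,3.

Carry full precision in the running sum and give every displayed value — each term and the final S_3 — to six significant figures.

S_3 ≈ 66.0980

∫_4^28 ln(x) dx evaluates to 63.7565.
Boundary: ½(f(4) + f(28)) = ½(1.38629 + 3.33220) = 2.35925.
Running total after boundary: 66.1158.
k=1: B_{2}/(2)! × [f^{(1)}(28) − f^{(1)}(4)] = 1/12 × (0.0357143 − 0.250000) = -0.0178571.
After k=1: 66.0979.
k=2: B_{4}/(4)! × [f^{(3)}(28) − f^{(3)}(4)] = −1/720 × (9.11079e-05 − 0.0312500) = 4.32762e-05.
After k=2: 66.0980.
k=3: B_{6}/(6)! × [f^{(5)}(28) − f^{(5)}(4)] = 1/30240 × (1.39451e-06 − 0.0234375) = -7.75003e-07.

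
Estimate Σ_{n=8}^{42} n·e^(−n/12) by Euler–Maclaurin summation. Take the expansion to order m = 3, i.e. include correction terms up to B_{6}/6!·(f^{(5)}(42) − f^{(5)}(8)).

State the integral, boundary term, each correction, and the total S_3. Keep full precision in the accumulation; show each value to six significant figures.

S_3 ≈ 106.319

The integral term ∫_8^42 x·e^(−x/12) dx = 103.652.
½[f(8) + f(42)] = ½[4.10734 + 1.26829] = 2.68781.
Integral + boundary = 106.340.
Correction k=1: B_{2}/2! · (f^{(1)}(42) − f^{(1)}(8)) = 1/12 · (-0.0754935 − 0.171139) = -0.0205527.
Running total after k=1: 106.319.
Correction k=2: B_{4}/4! · (f^{(3)}(42) − f^{(3)}(8)) = −1/720 · (-0.000104852 − 0.00831926) = 1.17002e-05.
Running total after k=2: 106.319.
Correction k=3: B_{6}/6! · (f^{(5)}(42) − f^{(5)}(8)) = 1/30240 · (2.18442e-06 − 0.000107292) = -3.47578e-09.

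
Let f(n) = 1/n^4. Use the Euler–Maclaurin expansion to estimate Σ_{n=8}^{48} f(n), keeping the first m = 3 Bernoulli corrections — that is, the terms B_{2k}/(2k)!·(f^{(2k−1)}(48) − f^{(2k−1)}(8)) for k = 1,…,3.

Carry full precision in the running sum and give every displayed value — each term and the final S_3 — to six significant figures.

Integral: ∫_8^48 1/x^4 dx = 0.000648028.
Endpoint term: (f(8) + f(48))/2 = (0.000244141 + 1.88380e-07)/2 = 0.000122165.
Running total after boundary: 0.000770192.
Correction k=1: B_{2}/2! · (f^{(1)}(48) − f^{(1)}(8)) = 1/12 · (-1.56983e-08 − (-0.000122070)) = 1.01712e-05.
After k=1: 0.000780363.
Correction k=2: B_{4}/4! · (f^{(3)}(48) − f^{(3)}(8)) = −1/720 · (-2.04406e-10 − (-5.72205e-05)) = -7.94726e-08.
After k=2: 0.000780284.
Correction k=3: B_{6}/6! · (f^{(5)}(48) − f^{(5)}(8)) = 1/30240 · (-4.96819e-12 − (-5.00679e-05)) = 1.65568e-09.

S_3 ≈ 0.000780285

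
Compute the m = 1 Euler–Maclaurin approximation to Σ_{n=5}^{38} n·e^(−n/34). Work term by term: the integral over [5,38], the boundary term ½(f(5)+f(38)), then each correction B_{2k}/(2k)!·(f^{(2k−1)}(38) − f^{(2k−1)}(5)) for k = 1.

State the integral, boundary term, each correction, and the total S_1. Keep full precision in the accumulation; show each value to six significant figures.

S_1 ≈ 352.353

Integral: ∫_5^38 x·e^(−x/34) dx = 344.046.
Endpoint term: (f(5) + f(38))/2 = (4.31622 + 12.4278)/2 = 8.37203.
Integral + boundary = 352.418.
k=1: B_{2}/(2)! × [f^{(1)}(38) − f^{(1)}(5)] = 1/12 × (-0.0384763 − 0.736296) = -0.0645643.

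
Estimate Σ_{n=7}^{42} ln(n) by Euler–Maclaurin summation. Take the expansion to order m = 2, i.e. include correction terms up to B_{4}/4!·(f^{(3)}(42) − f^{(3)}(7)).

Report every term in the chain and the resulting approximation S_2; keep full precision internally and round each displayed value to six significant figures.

∫_7^42 ln(x) dx evaluates to 108.361.
½[f(7) + f(42)] = ½[1.94591 + 3.73767] = 2.84179.
Running total after boundary: 111.203.
k=1: B_{2}/(2)! × [f^{(1)}(42) − f^{(1)}(7)] = 1/12 × (0.0238095 − 0.142857) = -0.00992063.
After k=1: 111.193.
k=2: B_{4}/(4)! × [f^{(3)}(42) − f^{(3)}(7)] = −1/720 × (2.69949e-05 − 0.00583090) = 8.06098e-06.

S_2 ≈ 111.193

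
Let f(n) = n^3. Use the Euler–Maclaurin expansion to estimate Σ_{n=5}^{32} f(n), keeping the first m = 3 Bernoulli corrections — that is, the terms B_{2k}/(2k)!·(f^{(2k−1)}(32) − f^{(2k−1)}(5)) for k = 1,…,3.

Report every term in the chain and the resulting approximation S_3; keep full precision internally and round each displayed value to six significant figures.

S_3 ≈ 278684

∫_5^32 x^3 dx evaluates to 261988.
½[f(5) + f(32)] = ½[125.000 + 32768.0] = 16446.5.
Running total after boundary: 278434.
k=1: B_{2}/(2)! × [f^{(1)}(32) − f^{(1)}(5)] = 1/12 × (3072.00 − 75.0000) = 249.750.
After k=1: 278684.
k=2: B_{4}/(4)! × [f^{(3)}(32) − f^{(3)}(5)] = −1/720 × (6.00000 − 6.00000) = 0.00000.
After k=2: 278684.
k=3: B_{6}/(6)! × [f^{(5)}(32) − f^{(5)}(5)] = 1/30240 × (0.00000 − 0.00000) = 0.00000.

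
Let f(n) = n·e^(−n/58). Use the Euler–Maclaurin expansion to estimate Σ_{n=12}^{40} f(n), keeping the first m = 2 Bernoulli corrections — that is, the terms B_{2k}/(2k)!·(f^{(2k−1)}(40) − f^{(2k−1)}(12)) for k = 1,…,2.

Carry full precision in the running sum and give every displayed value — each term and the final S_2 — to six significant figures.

The integral term ∫_12^40 x·e^(−x/58) dx = 449.260.
Boundary: ½(f(12) + f(40)) = ½(9.75725 + 20.0700) = 14.9136.
Integral + boundary = 464.173.
Order-1 term: 1/12 · (0.155715 − 0.644875) = -0.0407633.
Partial sum through k=1: 464.132.
Order-2 term: −1/720 · (0.000344594 − 0.000675114) = 4.59056e-07.

S_2 ≈ 464.132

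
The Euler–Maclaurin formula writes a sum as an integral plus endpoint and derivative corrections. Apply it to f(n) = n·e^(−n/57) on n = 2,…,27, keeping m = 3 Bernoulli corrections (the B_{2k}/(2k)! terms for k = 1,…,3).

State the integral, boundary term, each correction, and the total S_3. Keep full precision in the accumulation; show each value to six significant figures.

S_3 ≈ 274.862

The integral term ∫_2^27 x·e^(−x/57) dx = 265.540.
Boundary: ½(f(2) + f(27)) = ½(1.93104 + 16.8130) = 9.37202.
Integral + boundary = 274.912.
Order-1 term: 1/12 · (0.327739 − 0.931643) = -0.0503253.
After k=1: 274.862.
Order-2 term: −1/720 · (0.000484194 − 0.000881097) = 5.51254e-07.
After k=2: 274.862.
Order-3 term: 1/30240 · (2.67010e-07 − 4.54123e-07) = -6.18762e-12.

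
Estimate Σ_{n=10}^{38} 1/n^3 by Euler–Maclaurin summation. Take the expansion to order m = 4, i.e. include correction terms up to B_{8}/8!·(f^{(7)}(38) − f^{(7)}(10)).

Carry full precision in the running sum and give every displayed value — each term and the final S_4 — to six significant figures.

S_4 ≈ 0.00518765

The integral term ∫_10^38 1/x^3 dx = 0.00465374.
Endpoint term: (f(10) + f(38))/2 = (0.00100000 + 1.82242e-05)/2 = 0.000509112.
Integral + boundary = 0.00516285.
Order-1 term: 1/12 · (-1.43876e-06 − (-0.000300000)) = 2.48801e-05.
Partial sum through k=1: 0.00518773.
Order-2 term: −1/720 · (-1.99274e-08 − (-6.00000e-05)) = -8.33057e-08.
Partial sum through k=2: 0.00518765.
Order-3 term: 1/30240 · (-5.79605e-10 − (-2.52000e-05)) = 8.33314e-10.
Partial sum through k=3: 0.00518765.
Order-4 term: −1/1209600 · (-2.88999e-11 − (-1.81440e-05)) = -1.50000e-11.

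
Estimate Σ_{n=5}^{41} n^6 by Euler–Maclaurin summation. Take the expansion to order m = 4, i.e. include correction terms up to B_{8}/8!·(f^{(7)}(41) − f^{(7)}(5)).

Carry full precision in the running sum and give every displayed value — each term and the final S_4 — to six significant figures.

S_4 ≈ 3.02550e+10

The integral term ∫_5^41 x^6 dx = 2.78220e+10.
Boundary: ½(f(5) + f(41)) = ½(15625.0 + 4.75010e+09) = 2.37506e+09.
So far: 3.01971e+10.
Order-1 term: 1/12 · (6.95137e+08 − 18750.0) = 5.79265e+07.
After k=1: 3.02550e+10.
Order-2 term: −1/720 · (8.27052e+06 − 15000.0) = -11466.0.
After k=2: 3.02550e+10.
Order-3 term: 1/30240 · (29520.0 − 3600.00) = 0.857143.
After k=3: 3.02550e+10.
Order-4 term: −1/1209600 · (0.00000 − 0.00000) = 0.00000.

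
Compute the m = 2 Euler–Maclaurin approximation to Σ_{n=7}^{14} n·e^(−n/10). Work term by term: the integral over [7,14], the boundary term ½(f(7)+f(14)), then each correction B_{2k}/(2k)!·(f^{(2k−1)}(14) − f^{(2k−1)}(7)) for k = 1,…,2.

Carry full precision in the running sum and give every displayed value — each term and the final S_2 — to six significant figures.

Integral: ∫_7^14 x·e^(−x/10) dx = 25.2362.
Endpoint term: (f(7) + f(14))/2 = (3.47610 + 3.45236)/2 = 3.46423.
Running total after boundary: 28.7005.
Correction k=1: B_{2}/2! · (f^{(1)}(14) − f^{(1)}(7)) = 1/12 · (-0.0986388 − 0.148976) = -0.0206345.
After k=1: 28.6798.
Correction k=2: B_{4}/4! · (f^{(3)}(14) − f^{(3)}(7)) = −1/720 · (0.00394555 − 0.0114215) = 1.03832e-05.

S_2 ≈ 28.6798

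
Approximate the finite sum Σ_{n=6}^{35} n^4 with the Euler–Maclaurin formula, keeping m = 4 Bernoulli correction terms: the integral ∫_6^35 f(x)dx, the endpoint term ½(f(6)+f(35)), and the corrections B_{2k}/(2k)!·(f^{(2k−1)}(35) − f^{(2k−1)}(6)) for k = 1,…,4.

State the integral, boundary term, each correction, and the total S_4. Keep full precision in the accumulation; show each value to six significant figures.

∫_6^35 x^4 dx evaluates to 1.05028e+07.
Boundary: ½(f(6) + f(35)) = ½(1296.00 + 1.50062e+06) = 750960.
So far: 1.12538e+07.
Correction k=1: B_{2}/2! · (f^{(1)}(35) − f^{(1)}(6)) = 1/12 · (171500 − 864.000) = 14219.7.
Partial sum through k=1: 1.12680e+07.
Correction k=2: B_{4}/4! · (f^{(3)}(35) − f^{(3)}(6)) = −1/720 · (840.000 − 144.000) = -0.966667.
Partial sum through k=2: 1.12680e+07.
Correction k=3: B_{6}/6! · (f^{(5)}(35) − f^{(5)}(6)) = 1/30240 · (0.00000 − 0.00000) = 0.00000.
Partial sum through k=3: 1.12680e+07.
Correction k=4: B_{8}/8! · (f^{(7)}(35) − f^{(7)}(6)) = −1/1209600 · (0.00000 − 0.00000) = 0.00000.

S_4 ≈ 1.12680e+07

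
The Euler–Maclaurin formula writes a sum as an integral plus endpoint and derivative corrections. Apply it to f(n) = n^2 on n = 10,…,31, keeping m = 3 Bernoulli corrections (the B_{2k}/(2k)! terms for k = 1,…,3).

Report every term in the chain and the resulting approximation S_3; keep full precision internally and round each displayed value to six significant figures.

S_3 ≈ 10131.0

∫_10^31 x^2 dx evaluates to 9597.00.
Endpoint term: (f(10) + f(31))/2 = (100.000 + 961.000)/2 = 530.500.
Integral + boundary = 10127.5.
k=1: B_{2}/(2)! × [f^{(1)}(31) − f^{(1)}(10)] = 1/12 × (62.0000 − 20.0000) = 3.50000.
Partial sum through k=1: 10131.0.
k=2: B_{4}/(4)! × [f^{(3)}(31) − f^{(3)}(10)] = −1/720 × (0.00000 − 0.00000) = 0.00000.
Partial sum through k=2: 10131.0.
k=3: B_{6}/(6)! × [f^{(5)}(31) − f^{(5)}(10)] = 1/30240 × (0.00000 − 0.00000) = 0.00000.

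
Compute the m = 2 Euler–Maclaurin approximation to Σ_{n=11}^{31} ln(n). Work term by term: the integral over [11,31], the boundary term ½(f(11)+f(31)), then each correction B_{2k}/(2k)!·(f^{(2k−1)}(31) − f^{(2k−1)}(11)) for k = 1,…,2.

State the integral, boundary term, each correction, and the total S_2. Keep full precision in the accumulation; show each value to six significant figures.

Integral: ∫_11^31 ln(x) dx = 60.0768.
Boundary: ½(f(11) + f(31)) = ½(2.39790 + 3.43399) = 2.91594.
Running total after boundary: 62.9927.
k=1: B_{2}/(2)! × [f^{(1)}(31) − f^{(1)}(11)] = 1/12 × (0.0322581 − 0.0909091) = -0.00488759.
After k=1: 62.9878.
k=2: B_{4}/(4)! × [f^{(3)}(31) − f^{(3)}(11)] = −1/720 × (6.71344e-05 − 0.00150263) = 1.99374e-06.

S_2 ≈ 62.9878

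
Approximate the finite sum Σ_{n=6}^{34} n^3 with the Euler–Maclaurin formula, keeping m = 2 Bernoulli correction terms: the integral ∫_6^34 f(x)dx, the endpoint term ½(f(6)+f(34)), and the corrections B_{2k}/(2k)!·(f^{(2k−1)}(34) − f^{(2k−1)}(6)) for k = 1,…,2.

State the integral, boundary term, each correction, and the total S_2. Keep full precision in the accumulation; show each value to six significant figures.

S_2 ≈ 353800

∫_6^34 x^3 dx evaluates to 333760.
½[f(6) + f(34)] = ½[216.000 + 39304.0] = 19760.0.
Running total after boundary: 353520.
Order-1 term: 1/12 · (3468.00 − 108.000) = 280.000.
Running total after k=1: 353800.
Order-2 term: −1/720 · (6.00000 − 6.00000) = 0.00000.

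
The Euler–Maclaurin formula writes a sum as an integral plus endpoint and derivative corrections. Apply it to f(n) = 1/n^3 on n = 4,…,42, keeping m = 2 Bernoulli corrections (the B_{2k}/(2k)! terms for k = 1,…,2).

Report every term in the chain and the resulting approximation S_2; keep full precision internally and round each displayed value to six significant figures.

Integral: ∫_4^42 1/x^3 dx = 0.0309666.
Endpoint term: (f(4) + f(42))/2 = (0.0156250 + 1.34975e-05)/2 = 0.00781925.
So far: 0.0387858.
Correction k=1: B_{2}/2! · (f^{(1)}(42) − f^{(1)}(4)) = 1/12 · (-9.64104e-07 − (-0.0117188)) = 0.000976482.
Partial sum through k=1: 0.0397623.
Correction k=2: B_{4}/4! · (f^{(3)}(42) − f^{(3)}(4)) = −1/720 · (-1.09309e-08 − (-0.0146484)) = -2.03450e-05.

S_2 ≈ 0.0397419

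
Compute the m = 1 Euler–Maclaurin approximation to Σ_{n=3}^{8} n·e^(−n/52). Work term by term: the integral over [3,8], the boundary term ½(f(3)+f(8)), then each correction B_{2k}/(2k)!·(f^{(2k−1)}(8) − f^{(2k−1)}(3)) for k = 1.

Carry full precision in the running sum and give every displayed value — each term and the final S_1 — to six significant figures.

S_1 ≈ 29.4010

Integral: ∫_3^8 x·e^(−x/52) dx = 24.5692.
½[f(3) + f(8)] = ½[2.83182 + 6.85923] = 4.84553.
Running total after boundary: 29.4147.
Correction k=1: B_{2}/2! · (f^{(1)}(8) − f^{(1)}(3)) = 1/12 · (0.725496 − 0.889482) = -0.0136656.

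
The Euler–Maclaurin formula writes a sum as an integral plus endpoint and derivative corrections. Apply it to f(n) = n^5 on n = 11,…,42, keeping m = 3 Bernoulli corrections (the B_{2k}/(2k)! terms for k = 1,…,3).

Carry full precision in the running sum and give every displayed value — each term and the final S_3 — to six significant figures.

The integral term ∫_11^42 x^5 dx = 9.14543e+08.
Boundary: ½(f(11) + f(42)) = ½(161051 + 1.30691e+08) = 6.54261e+07.
Integral + boundary = 9.79970e+08.
Order-1 term: 1/12 · (1.55585e+07 − 73205.0) = 1.29044e+06.
Running total after k=1: 9.81260e+08.
Order-2 term: −1/720 · (105840 − 7260.00) = -136.917.
Running total after k=2: 9.81260e+08.
Order-3 term: 1/30240 · (120.000 − 120.000) = 0.00000.

S_3 ≈ 9.81260e+08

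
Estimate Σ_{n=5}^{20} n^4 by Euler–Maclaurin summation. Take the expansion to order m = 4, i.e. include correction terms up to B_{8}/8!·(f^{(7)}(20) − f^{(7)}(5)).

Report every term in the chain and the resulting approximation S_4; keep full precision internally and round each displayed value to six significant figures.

S_4 ≈ 722312

∫_5^20 x^4 dx evaluates to 639375.
½[f(5) + f(20)] = ½[625.000 + 160000] = 80312.5.
Integral + boundary = 719688.
Correction k=1: B_{2}/2! · (f^{(1)}(20) − f^{(1)}(5)) = 1/12 · (32000.0 − 500.000) = 2625.00.
Partial sum through k=1: 722312.
Correction k=2: B_{4}/4! · (f^{(3)}(20) − f^{(3)}(5)) = −1/720 · (480.000 − 120.000) = -0.500000.
Partial sum through k=2: 722312.
Correction k=3: B_{6}/6! · (f^{(5)}(20) − f^{(5)}(5)) = 1/30240 · (0.00000 − 0.00000) = 0.00000.
Partial sum through k=3: 722312.
Correction k=4: B_{8}/8! · (f^{(7)}(20) − f^{(7)}(5)) = −1/1209600 · (0.00000 − 0.00000) = 0.00000.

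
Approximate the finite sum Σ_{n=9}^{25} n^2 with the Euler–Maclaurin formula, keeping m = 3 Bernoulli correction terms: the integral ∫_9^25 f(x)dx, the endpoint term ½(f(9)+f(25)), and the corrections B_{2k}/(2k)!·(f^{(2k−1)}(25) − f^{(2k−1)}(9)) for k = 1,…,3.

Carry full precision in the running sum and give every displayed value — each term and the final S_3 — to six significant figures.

S_3 ≈ 5321.00

The integral term ∫_9^25 x^2 dx = 4965.33.
Boundary: ½(f(9) + f(25)) = ½(81.0000 + 625.000) = 353.000.
Integral + boundary = 5318.33.
Correction k=1: B_{2}/2! · (f^{(1)}(25) − f^{(1)}(9)) = 1/12 · (50.0000 − 18.0000) = 2.66667.
Partial sum through k=1: 5321.00.
Correction k=2: B_{4}/4! · (f^{(3)}(25) − f^{(3)}(9)) = −1/720 · (0.00000 − 0.00000) = 0.00000.
Partial sum through k=2: 5321.00.
Correction k=3: B_{6}/6! · (f^{(5)}(25) − f^{(5)}(9)) = 1/30240 · (0.00000 − 0.00000) = 0.00000.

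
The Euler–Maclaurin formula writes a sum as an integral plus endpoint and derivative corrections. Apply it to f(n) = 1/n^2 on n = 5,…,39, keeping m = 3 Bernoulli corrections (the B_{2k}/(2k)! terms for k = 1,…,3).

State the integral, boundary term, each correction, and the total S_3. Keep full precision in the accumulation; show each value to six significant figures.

Integral: ∫_5^39 1/x^2 dx = 0.174359.
Boundary: ½(f(5) + f(39)) = ½(0.0400000 + 0.000657462) = 0.0203287.
So far: 0.194688.
k=1: B_{2}/(2)! × [f^{(1)}(39) − f^{(1)}(5)] = 1/12 × (-3.37160e-05 − (-0.0160000)) = 0.00133052.
Running total after k=1: 0.196018.
k=2: B_{4}/(4)! × [f^{(3)}(39) − f^{(3)}(5)] = −1/720 × (-2.66004e-07 − (-0.00768000)) = -1.06663e-05.
Running total after k=2: 0.196008.
k=3: B_{6}/(6)! × [f^{(5)}(39) − f^{(5)}(5)] = 1/30240 × (-5.24663e-09 − (-0.00921600)) = 3.04762e-07.

S_3 ≈ 0.196008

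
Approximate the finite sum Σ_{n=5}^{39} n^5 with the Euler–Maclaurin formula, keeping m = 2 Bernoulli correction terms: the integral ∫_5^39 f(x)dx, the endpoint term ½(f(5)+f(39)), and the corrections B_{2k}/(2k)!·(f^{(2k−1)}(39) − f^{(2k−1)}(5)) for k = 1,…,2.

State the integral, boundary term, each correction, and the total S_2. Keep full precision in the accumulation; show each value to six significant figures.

The integral term ∫_5^39 x^5 dx = 5.86455e+08.
Boundary: ½(f(5) + f(39)) = ½(3125.00 + 9.02242e+07) = 4.51137e+07.
Integral + boundary = 6.31568e+08.
Order-1 term: 1/12 · (1.15672e+07 − 3125.00) = 963673.
Partial sum through k=1: 6.32532e+08.
Order-2 term: −1/720 · (91260.0 − 1500.00) = -124.667.

S_2 ≈ 6.32532e+08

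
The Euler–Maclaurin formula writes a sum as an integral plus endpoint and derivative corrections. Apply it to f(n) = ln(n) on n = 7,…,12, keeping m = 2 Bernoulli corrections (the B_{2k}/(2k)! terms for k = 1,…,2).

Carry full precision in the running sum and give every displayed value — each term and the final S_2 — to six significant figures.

S_2 ≈ 13.4080

∫_7^12 ln(x) dx evaluates to 11.1975.
Endpoint term: (f(7) + f(12))/2 = (1.94591 + 2.48491)/2 = 2.21541.
Running total after boundary: 13.4129.
Correction k=1: B_{2}/2! · (f^{(1)}(12) − f^{(1)}(7)) = 1/12 · (0.0833333 − 0.142857) = -0.00496032.
Partial sum through k=1: 13.4080.
Correction k=2: B_{4}/4! · (f^{(3)}(12) − f^{(3)}(7)) = −1/720 · (0.00115741 − 0.00583090) = 6.49097e-06.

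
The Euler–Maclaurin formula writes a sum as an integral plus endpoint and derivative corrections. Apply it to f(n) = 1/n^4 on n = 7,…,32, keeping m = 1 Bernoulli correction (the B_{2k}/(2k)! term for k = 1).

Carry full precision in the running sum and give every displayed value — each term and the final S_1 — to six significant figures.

∫_7^32 1/x^4 dx evaluates to 0.000961645.
Endpoint term: (f(7) + f(32))/2 = (0.000416493 + 9.53674e-07)/2 = 0.000208723.
So far: 0.00117037.
Order-1 term: 1/12 · (-1.19209e-07 − (-0.000237996)) = 1.98231e-05.

S_1 ≈ 0.00119019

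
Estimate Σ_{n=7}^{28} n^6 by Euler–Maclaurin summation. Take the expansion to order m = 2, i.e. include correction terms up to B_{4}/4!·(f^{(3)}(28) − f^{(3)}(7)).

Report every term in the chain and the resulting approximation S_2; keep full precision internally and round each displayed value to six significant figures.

The integral term ∫_7^28 x^6 dx = 1.92744e+09.
Boundary: ½(f(7) + f(28)) = ½(117649 + 4.81890e+08) = 2.41004e+08.
Integral + boundary = 2.16845e+09.
Correction k=1: B_{2}/2! · (f^{(1)}(28) − f^{(1)}(7)) = 1/12 · (1.03262e+08 − 100842) = 8.59678e+06.
After k=1: 2.17704e+09.
Correction k=2: B_{4}/4! · (f^{(3)}(28) − f^{(3)}(7)) = −1/720 · (2.63424e+06 − 41160.0) = -3601.50.

S_2 ≈ 2.17704e+09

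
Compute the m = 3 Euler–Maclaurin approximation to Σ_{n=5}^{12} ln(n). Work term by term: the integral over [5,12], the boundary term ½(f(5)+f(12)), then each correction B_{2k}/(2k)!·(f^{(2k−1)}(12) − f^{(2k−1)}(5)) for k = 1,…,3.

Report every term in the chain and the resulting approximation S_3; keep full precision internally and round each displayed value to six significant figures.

S_3 ≈ 16.8092

The integral term ∫_5^12 ln(x) dx = 14.7717.
½[f(5) + f(12)] = ½[1.60944 + 2.48491] = 2.04717.
Integral + boundary = 16.8189.
k=1: B_{2}/(2)! × [f^{(1)}(12) − f^{(1)}(5)] = 1/12 × (0.0833333 − 0.200000) = -0.00972222.
After k=1: 16.8091.
k=2: B_{4}/(4)! × [f^{(3)}(12) − f^{(3)}(5)] = −1/720 × (0.00115741 − 0.0160000) = 2.06147e-05.
After k=2: 16.8092.
k=3: B_{6}/(6)! × [f^{(5)}(12) − f^{(5)}(5)] = 1/30240 × (9.64506e-05 − 0.00768000) = -2.50779e-07.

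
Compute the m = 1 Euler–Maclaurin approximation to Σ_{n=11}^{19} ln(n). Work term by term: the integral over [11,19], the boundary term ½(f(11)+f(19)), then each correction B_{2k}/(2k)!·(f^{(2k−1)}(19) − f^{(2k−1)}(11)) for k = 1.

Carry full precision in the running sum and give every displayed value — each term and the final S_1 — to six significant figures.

Integral: ∫_11^19 ln(x) dx = 21.5675.
½[f(11) + f(19)] = ½[2.39790 + 2.94444] = 2.67117.
Running total after boundary: 24.2387.
k=1: B_{2}/(2)! × [f^{(1)}(19) − f^{(1)}(11)] = 1/12 × (0.0526316 − 0.0909091) = -0.00318979.

S_1 ≈ 24.2355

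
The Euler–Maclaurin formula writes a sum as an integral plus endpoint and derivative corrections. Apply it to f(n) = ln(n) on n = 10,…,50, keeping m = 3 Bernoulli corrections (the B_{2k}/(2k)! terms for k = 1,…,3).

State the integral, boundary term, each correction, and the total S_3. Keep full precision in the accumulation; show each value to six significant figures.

S_3 ≈ 135.676

Integral: ∫_10^50 ln(x) dx = 132.575.
Endpoint term: (f(10) + f(50))/2 = (2.30259 + 3.91202)/2 = 3.10730.
Running total after boundary: 135.683.
k=1: B_{2}/(2)! × [f^{(1)}(50) − f^{(1)}(10)] = 1/12 × (0.0200000 − 0.100000) = -0.00666667.
Partial sum through k=1: 135.676.
k=2: B_{4}/(4)! × [f^{(3)}(50) − f^{(3)}(10)] = −1/720 × (1.60000e-05 − 0.00200000) = 2.75556e-06.
Partial sum through k=2: 135.676.
k=3: B_{6}/(6)! × [f^{(5)}(50) − f^{(5)}(10)] = 1/30240 × (7.68000e-08 − 0.000240000) = -7.93397e-09.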